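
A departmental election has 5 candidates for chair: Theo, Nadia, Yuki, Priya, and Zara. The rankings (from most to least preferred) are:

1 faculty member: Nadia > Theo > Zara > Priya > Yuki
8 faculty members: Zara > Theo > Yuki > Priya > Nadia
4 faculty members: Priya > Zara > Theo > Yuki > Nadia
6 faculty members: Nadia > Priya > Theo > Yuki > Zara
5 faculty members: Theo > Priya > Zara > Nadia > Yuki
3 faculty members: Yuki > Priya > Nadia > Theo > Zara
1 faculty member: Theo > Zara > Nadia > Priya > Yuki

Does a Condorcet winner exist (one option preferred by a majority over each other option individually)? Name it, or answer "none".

Theo vs Nadia: 18–10 for Theo.
Theo vs Yuki: 25–3 for Theo.
Theo vs Priya: 15–13 for Theo.
Theo vs Zara: 16–12 for Theo.
Theo beats every other option head-to-head.

Theo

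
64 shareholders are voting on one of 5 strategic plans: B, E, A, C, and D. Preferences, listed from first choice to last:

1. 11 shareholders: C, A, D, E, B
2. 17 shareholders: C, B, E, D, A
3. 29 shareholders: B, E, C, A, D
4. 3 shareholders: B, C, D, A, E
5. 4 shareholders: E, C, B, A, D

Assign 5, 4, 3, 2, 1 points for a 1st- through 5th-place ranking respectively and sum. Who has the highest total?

B: 11·1 + 17·4 + 29·5 + 3·5 + 4·3 = 251
E: 11·2 + 17·3 + 29·4 + 3·1 + 4·5 = 212
A: 11·4 + 17·1 + 29·2 + 3·2 + 4·2 = 133
C: 11·5 + 17·5 + 29·3 + 3·4 + 4·4 = 255
D: 11·3 + 17·2 + 29·1 + 3·3 + 4·1 = 109
C has the highest Borda score (255).

C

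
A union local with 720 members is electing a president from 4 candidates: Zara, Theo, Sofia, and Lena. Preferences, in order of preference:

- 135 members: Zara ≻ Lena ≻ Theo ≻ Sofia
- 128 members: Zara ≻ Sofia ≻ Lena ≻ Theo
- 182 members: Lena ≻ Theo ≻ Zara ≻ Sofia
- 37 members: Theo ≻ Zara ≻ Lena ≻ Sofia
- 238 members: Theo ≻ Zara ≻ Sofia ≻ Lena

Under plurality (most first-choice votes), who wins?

First-place votes: Zara 263, Theo 275, Sofia 0, Lena 182.
Theo has the most first-place votes.

Theo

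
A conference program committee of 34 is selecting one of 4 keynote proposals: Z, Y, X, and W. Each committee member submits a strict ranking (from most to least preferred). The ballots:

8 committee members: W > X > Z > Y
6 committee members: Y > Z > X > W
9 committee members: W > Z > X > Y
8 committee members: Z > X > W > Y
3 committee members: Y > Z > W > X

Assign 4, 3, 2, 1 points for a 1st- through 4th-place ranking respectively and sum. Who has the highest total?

Z: 8·2 + 6·3 + 9·3 + 8·4 + 3·3 = 102
Y: 8·1 + 6·4 + 9·1 + 8·1 + 3·4 = 61
X: 8·3 + 6·2 + 9·2 + 8·3 + 3·1 = 81
W: 8·4 + 6·1 + 9·4 + 8·2 + 3·2 = 96
Z has the highest Borda score (102).

Z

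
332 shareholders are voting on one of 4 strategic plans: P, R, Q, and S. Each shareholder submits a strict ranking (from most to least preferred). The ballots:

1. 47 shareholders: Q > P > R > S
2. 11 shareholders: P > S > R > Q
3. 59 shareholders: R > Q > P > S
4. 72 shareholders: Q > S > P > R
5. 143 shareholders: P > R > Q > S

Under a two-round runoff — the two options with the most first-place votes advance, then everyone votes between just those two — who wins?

Round 1 first-place votes: P 154, R 59, Q 119, S 0.
P and Q advance.
Runoff: P is preferred to Q by 154 voters; Q by 178.
Q wins the runoff.

Q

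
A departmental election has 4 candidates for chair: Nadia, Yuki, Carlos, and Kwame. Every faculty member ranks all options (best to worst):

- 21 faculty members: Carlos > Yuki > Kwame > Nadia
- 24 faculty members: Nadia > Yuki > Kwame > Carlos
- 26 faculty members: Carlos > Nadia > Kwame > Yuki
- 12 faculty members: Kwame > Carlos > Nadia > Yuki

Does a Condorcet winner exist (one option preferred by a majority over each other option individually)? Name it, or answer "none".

Carlos

Carlos vs Nadia: 59–24 for Carlos.
Carlos vs Yuki: 59–24 for Carlos.
Carlos vs Kwame: 47–36 for Carlos.
Carlos beats every other option head-to-head.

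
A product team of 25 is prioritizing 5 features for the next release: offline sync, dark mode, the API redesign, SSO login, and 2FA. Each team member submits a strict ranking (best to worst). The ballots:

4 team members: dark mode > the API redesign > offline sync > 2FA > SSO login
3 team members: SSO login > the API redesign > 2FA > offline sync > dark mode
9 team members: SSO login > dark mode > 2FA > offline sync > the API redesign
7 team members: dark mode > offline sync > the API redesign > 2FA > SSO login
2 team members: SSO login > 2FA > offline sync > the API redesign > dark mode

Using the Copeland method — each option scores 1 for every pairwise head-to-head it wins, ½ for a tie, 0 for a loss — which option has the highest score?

offline sync: beats the API redesign; loses to dark mode, SSO login, and 2FA → score 1.
dark mode: beats offline sync, the API redesign, and 2FA; loses to SSO login → score 3.
the API redesign: beats 2FA; loses to offline sync, dark mode, and SSO login → score 1.
SSO login: beats offline sync, dark mode, the API redesign, and 2FA → score 4.
2FA: beats offline sync; loses to dark mode, the API redesign, and SSO login → score 1.
SSO login has the best pairwise record.

SSO login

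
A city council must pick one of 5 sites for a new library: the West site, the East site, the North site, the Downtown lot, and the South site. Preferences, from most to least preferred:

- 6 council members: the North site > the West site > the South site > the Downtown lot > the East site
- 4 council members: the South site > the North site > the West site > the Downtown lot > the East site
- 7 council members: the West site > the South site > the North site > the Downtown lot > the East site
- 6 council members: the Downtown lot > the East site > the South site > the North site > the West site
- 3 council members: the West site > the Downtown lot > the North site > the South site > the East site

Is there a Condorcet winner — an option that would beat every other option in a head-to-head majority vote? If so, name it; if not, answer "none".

Checking pairwise contests:
the North site beats the West site 16–10.
the West site beats the East site 20–6.
the South site beats the North site 17–9.
the West site beats the Downtown lot 20–6.
the West site beats the South site 16–10.
Every option loses at least one head-to-head, so there is no Condorcet winner.

none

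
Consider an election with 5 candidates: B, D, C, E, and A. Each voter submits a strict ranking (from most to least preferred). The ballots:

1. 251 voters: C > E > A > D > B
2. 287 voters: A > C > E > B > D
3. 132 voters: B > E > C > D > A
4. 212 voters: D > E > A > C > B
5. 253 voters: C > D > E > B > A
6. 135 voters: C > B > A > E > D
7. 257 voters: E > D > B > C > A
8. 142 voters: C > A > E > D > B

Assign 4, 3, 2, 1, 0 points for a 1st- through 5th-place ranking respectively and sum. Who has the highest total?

B: 251·0 + 287·1 + 132·4 + 212·0 + 253·1 + 135·3 + 257·2 + 142·0 = 1987
D: 251·1 + 287·0 + 132·1 + 212·4 + 253·3 + 135·0 + 257·3 + 142·1 = 2903
C: 251·4 + 287·3 + 132·2 + 212·1 + 253·4 + 135·4 + 257·1 + 142·4 = 4718
E: 251·3 + 287·2 + 132·3 + 212·3 + 253·2 + 135·1 + 257·4 + 142·2 = 4312
A: 251·2 + 287·4 + 132·0 + 212·2 + 253·0 + 135·2 + 257·0 + 142·3 = 2770
C has the highest Borda score (4718).

C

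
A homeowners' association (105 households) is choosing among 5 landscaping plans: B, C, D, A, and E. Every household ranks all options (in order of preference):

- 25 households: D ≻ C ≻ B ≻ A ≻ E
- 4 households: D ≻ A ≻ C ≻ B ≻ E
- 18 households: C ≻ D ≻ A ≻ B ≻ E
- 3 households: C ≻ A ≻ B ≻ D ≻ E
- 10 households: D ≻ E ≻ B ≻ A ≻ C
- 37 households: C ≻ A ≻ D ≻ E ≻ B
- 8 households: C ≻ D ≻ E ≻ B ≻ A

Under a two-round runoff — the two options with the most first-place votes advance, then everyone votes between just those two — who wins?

C

Round 1 first-place votes: B 0, C 66, D 39, A 0, E 0.
C and D advance.
Runoff: C is preferred to D by 66 voters; D by 39.
C wins the runoff.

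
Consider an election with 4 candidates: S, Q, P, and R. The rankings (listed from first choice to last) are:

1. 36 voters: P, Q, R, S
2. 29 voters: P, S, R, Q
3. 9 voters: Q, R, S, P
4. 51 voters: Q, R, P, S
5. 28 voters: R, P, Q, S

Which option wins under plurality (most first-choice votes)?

First-place votes: S 0, Q 60, P 65, R 28.
P has the most first-place votes.

P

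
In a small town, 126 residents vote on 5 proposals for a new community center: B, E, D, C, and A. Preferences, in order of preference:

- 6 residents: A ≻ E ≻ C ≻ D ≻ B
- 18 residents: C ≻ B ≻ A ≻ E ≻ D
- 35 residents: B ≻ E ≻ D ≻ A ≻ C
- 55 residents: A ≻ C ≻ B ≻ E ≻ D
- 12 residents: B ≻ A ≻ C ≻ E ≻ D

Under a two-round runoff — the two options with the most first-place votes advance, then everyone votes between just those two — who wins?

B

Round 1 first-place votes: B 47, E 0, D 0, C 18, A 61.
A and B advance.
Runoff: A is preferred to B by 61 voters; B by 65.
B wins the runoff.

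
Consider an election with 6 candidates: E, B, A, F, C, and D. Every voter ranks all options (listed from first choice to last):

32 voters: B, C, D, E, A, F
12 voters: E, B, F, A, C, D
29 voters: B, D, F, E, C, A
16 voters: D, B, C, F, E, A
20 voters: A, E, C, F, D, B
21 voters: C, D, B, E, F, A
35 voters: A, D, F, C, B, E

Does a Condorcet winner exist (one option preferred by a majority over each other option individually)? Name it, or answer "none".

none

Checking pairwise contests:
B beats E 133–32.
D beats B 92–73.
E beats A 110–55.
E beats F 85–80.
B beats C 89–76.
C beats D 85–80.
Every option loses at least one head-to-head, so there is no Condorcet winner.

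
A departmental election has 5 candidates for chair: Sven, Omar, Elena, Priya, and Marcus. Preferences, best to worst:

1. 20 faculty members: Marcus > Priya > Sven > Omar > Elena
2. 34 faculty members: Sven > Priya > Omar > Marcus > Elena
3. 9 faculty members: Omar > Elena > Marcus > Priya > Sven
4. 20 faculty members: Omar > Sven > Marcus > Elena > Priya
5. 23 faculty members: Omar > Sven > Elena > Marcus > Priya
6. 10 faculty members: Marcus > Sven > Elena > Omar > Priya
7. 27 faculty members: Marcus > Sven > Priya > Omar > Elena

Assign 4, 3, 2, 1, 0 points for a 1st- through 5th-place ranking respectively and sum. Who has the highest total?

Sven

Sven: 20·2 + 34·4 + 9·0 + 20·3 + 23·3 + 10·3 + 27·3 = 416
Omar: 20·1 + 34·2 + 9·4 + 20·4 + 23·4 + 10·1 + 27·1 = 333
Elena: 20·0 + 34·0 + 9·3 + 20·1 + 23·2 + 10·2 + 27·0 = 113
Priya: 20·3 + 34·3 + 9·1 + 20·0 + 23·0 + 10·0 + 27·2 = 225
Marcus: 20·4 + 34·1 + 9·2 + 20·2 + 23·1 + 10·4 + 27·4 = 343
Sven has the highest Borda score (416).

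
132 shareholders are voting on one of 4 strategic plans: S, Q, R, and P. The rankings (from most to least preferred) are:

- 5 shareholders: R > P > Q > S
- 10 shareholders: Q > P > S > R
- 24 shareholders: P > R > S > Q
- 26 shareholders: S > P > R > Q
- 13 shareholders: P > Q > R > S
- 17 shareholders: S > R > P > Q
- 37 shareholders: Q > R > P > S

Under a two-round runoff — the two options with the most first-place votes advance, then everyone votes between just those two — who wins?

S

Round 1 first-place votes: S 43, Q 47, R 5, P 37.
Q and S advance.
Runoff: Q is preferred to S by 65 voters; S by 67.
S wins the runoff.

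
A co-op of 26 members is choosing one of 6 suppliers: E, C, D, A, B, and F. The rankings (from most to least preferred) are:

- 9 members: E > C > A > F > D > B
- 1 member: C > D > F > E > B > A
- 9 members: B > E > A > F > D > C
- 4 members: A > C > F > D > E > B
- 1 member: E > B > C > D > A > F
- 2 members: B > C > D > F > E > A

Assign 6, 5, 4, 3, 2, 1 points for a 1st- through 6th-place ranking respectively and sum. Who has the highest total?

E

E: 9·6 + 1·3 + 9·5 + 4·2 + 1·6 + 2·2 = 120
C: 9·5 + 1·6 + 9·1 + 4·5 + 1·4 + 2·5 = 94
D: 9·2 + 1·5 + 9·2 + 4·3 + 1·3 + 2·4 = 64
A: 9·4 + 1·1 + 9·4 + 4·6 + 1·2 + 2·1 = 101
B: 9·1 + 1·2 + 9·6 + 4·1 + 1·5 + 2·6 = 86
F: 9·3 + 1·4 + 9·3 + 4·4 + 1·1 + 2·3 = 81
E has the highest Borda score (120).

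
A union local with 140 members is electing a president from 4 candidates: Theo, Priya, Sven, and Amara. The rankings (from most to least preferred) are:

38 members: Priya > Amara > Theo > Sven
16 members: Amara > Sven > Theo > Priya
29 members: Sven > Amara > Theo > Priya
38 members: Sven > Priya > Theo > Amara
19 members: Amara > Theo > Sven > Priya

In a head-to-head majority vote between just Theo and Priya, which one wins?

Voters preferring Theo to Priya: 64; preferring Priya to Theo: 76.
Priya wins the head-to-head.

Priya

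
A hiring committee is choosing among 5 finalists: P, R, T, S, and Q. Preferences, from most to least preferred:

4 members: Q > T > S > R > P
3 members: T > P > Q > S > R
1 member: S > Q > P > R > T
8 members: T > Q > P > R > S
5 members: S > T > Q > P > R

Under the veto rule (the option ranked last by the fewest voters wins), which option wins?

Q

Last-place votes: P 4, R 8, T 1, S 8, Q 0.
Q is ranked last by the fewest voters, so Q wins.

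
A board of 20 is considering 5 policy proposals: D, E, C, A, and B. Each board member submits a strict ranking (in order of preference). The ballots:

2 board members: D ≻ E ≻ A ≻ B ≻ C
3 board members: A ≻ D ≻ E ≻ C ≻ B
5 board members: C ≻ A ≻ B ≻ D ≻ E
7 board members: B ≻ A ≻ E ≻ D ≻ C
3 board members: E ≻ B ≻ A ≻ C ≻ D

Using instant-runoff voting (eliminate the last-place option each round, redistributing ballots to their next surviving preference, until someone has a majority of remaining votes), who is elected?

Round 1: D 2, E 3, C 5, A 3, B 7. Eliminate D.
Round 2: E 5, C 5, A 3, B 7. Eliminate A.
Round 3: E 8, C 5, B 7. Eliminate C.
Round 4: E 8, B 12. B has a majority.

B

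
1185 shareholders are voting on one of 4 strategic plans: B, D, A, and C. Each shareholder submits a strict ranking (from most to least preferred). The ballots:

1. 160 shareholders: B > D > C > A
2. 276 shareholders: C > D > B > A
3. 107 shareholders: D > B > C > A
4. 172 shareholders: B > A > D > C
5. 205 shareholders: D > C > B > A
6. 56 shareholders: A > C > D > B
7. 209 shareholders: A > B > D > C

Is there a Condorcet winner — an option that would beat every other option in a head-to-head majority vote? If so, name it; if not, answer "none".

D vs B: 644–541 for D.
D vs A: 748–437 for D.
D vs C: 853–332 for D.
D beats every other option head-to-head.

D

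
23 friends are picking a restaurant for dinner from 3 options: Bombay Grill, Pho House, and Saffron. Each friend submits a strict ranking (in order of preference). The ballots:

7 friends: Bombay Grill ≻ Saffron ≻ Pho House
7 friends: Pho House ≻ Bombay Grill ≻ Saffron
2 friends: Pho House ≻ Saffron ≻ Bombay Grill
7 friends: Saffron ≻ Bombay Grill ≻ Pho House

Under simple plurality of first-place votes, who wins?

Pho House

First-place votes: Bombay Grill 7, Pho House 9, Saffron 7.
Pho House has the most first-place votes.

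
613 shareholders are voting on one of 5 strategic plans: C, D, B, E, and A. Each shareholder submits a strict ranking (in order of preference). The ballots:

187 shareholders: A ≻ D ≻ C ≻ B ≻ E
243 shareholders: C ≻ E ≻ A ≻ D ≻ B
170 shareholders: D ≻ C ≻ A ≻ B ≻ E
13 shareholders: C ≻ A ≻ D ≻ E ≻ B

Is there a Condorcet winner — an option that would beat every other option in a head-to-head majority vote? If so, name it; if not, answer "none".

none

Checking pairwise contests:
D beats C 357–256.
A beats D 443–170.
C beats B 613–0.
C beats E 613–0.
C beats A 426–187.
Every option loses at least one head-to-head, so there is no Condorcet winner.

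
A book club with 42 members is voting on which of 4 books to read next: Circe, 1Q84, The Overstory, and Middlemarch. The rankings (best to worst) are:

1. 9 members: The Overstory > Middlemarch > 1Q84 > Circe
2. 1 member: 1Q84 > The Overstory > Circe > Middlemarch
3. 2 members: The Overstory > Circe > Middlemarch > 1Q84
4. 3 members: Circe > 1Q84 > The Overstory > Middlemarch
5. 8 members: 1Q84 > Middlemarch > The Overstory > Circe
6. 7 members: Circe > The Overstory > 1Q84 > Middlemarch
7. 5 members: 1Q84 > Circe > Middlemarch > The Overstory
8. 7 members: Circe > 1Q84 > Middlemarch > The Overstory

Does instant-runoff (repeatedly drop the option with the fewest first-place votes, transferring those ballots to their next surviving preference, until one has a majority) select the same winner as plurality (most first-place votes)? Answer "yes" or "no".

no

Instant-runoff — R1 Circe 17, 1Q84 14, The Overstory 11, Middlemarch 0 (Middlemarch out); R2 Circe 17, 1Q84 14, The Overstory 11 (The Overstory out); R3 Circe 19, 1Q84 23 (1Q84 winner). Winner: 1Q84.
Plurality — first-place votes: Circe 17, 1Q84 14, The Overstory 11, Middlemarch 0. Winner: Circe.
The two methods disagree.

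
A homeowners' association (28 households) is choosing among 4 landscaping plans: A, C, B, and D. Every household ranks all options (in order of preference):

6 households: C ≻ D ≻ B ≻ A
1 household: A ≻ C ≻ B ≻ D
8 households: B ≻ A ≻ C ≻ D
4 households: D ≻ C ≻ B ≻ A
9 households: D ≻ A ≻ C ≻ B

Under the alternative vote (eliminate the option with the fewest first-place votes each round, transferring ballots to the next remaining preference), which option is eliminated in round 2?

Round 1: A 1, C 6, B 8, D 13. Eliminate A.
Round 2: C 7, B 8, D 13. Eliminate C.

C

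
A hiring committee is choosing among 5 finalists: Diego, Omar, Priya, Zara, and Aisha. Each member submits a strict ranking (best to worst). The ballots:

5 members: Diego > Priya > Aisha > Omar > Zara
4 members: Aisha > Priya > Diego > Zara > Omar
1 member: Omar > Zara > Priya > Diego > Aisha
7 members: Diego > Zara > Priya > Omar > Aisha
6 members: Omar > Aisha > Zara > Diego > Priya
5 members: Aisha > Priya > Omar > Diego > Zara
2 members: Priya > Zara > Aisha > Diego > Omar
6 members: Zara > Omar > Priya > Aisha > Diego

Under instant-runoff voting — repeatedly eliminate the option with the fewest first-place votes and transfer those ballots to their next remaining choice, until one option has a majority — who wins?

Round 1: Diego 12, Omar 7, Priya 2, Zara 6, Aisha 9. Eliminate Priya.
Round 2: Diego 12, Omar 7, Zara 8, Aisha 9. Eliminate Omar.
Round 3: Diego 12, Zara 9, Aisha 15. Eliminate Zara.
Round 4: Diego 13, Aisha 23. Aisha has a majority.

Aisha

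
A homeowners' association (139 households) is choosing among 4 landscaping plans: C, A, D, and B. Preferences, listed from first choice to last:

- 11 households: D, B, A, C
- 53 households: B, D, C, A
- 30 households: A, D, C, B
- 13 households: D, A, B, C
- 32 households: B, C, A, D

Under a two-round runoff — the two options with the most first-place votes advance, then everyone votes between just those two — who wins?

B

Round 1 first-place votes: C 0, A 30, D 24, B 85.
B and A advance.
Runoff: B is preferred to A by 96 voters; A by 43.
B wins the runoff.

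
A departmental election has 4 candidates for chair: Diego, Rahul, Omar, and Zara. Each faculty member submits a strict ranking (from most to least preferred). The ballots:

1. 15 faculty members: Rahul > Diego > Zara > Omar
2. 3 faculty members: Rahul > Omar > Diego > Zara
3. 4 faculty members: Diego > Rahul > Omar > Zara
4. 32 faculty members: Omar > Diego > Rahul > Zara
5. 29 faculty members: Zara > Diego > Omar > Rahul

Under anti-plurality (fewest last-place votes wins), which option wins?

Last-place votes: Diego 0, Rahul 29, Omar 15, Zara 39.
Diego is ranked last by the fewest voters, so Diego wins.

Diego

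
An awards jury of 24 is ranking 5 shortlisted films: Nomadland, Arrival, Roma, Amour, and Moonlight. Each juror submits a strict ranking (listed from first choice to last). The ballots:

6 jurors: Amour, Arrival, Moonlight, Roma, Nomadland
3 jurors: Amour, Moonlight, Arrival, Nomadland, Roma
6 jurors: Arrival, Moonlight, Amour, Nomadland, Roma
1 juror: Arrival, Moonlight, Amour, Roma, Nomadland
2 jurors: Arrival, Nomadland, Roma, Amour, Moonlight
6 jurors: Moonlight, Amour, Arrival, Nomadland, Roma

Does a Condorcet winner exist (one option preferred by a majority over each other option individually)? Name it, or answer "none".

Checking pairwise contests:
Arrival beats Nomadland 24–0.
Amour beats Arrival 15–9.
Nomadland beats Roma 17–7.
Moonlight beats Amour 13–11.
Arrival beats Moonlight 15–9.
Every option loses at least one head-to-head, so there is no Condorcet winner.

none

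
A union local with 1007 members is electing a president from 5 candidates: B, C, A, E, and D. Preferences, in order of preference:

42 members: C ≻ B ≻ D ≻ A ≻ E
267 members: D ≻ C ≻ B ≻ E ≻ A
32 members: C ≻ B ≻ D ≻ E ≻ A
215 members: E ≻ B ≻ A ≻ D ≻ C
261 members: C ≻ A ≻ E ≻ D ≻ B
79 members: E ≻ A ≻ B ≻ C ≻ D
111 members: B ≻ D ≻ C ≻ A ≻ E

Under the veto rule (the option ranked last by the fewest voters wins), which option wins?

D

Last-place votes: B 261, C 215, A 299, E 153, D 79.
D is ranked last by the fewest voters, so D wins.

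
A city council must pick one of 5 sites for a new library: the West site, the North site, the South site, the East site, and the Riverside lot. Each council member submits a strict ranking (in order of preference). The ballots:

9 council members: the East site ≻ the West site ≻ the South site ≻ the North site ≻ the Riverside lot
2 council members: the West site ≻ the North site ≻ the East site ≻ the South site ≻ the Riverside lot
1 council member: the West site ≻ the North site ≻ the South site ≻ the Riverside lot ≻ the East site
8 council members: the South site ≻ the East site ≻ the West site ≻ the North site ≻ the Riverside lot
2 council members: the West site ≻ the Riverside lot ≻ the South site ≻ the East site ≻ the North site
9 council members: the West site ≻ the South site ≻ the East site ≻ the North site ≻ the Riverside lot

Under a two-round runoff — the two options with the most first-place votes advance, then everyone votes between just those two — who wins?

Round 1 first-place votes: the West site 14, the North site 0, the South site 8, the East site 9, the Riverside lot 0.
the West site and the East site advance.
Runoff: the West site is preferred to the East site by 14 voters; the East site by 17.
the East site wins the runoff.

the East site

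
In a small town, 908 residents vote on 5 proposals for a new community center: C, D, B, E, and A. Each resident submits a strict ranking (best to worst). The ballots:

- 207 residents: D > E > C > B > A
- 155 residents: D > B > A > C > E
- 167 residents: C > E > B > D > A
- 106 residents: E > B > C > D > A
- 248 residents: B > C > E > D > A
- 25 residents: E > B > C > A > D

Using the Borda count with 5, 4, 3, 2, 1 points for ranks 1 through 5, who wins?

C: 207·3 + 155·2 + 167·5 + 106·3 + 248·4 + 25·3 = 3151
D: 207·5 + 155·5 + 167·2 + 106·2 + 248·2 + 25·1 = 2877
B: 207·2 + 155·4 + 167·3 + 106·4 + 248·5 + 25·4 = 3299
E: 207·4 + 155·1 + 167·4 + 106·5 + 248·3 + 25·5 = 3050
A: 207·1 + 155·3 + 167·1 + 106·1 + 248·1 + 25·2 = 1243
B has the highest Borda score (3299).

B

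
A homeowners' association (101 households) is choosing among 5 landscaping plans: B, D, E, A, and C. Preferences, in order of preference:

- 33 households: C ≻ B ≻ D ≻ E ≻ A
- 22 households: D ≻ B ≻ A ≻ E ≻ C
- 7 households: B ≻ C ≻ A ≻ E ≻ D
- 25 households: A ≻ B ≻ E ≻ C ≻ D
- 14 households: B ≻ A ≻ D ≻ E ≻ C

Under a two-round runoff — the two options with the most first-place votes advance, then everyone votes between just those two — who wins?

Round 1 first-place votes: B 21, D 22, E 0, A 25, C 33.
C and A advance.
Runoff: C is preferred to A by 40 voters; A by 61.
A wins the runoff.

A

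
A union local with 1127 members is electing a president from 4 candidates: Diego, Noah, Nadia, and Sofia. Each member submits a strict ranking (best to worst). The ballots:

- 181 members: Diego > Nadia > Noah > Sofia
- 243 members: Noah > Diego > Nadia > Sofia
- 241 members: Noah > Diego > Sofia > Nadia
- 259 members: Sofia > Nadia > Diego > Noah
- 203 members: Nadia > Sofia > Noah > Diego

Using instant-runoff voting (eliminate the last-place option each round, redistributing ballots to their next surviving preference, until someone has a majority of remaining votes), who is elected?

Nadia

Round 1: Diego 181, Noah 484, Nadia 203, Sofia 259. Eliminate Diego.
Round 2: Noah 484, Nadia 384, Sofia 259. Eliminate Sofia.
Round 3: Noah 484, Nadia 643. Nadia has a majority.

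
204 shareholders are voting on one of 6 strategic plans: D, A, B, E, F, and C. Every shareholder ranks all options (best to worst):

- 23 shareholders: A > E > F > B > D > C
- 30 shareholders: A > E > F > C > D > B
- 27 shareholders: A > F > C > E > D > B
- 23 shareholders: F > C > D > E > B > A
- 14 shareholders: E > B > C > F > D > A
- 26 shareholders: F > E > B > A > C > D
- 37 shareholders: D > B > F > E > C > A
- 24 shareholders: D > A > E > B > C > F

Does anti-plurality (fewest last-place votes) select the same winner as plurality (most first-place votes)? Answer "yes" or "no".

Anti-plurality — last-place votes: D 26, A 74, B 57, E 0, F 24, C 23. Winner: E.
Plurality — first-place votes: D 61, A 80, B 0, E 14, F 49, C 0. Winner: A.
The two methods disagree.

no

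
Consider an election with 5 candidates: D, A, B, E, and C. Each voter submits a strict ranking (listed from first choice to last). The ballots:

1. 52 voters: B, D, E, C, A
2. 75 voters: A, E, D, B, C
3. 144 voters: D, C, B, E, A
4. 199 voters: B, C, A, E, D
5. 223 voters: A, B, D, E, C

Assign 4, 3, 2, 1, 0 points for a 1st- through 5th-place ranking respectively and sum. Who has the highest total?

D: 52·3 + 75·2 + 144·4 + 199·0 + 223·2 = 1328
A: 52·0 + 75·4 + 144·0 + 199·2 + 223·4 = 1590
B: 52·4 + 75·1 + 144·2 + 199·4 + 223·3 = 2036
E: 52·2 + 75·3 + 144·1 + 199·1 + 223·1 = 895
C: 52·1 + 75·0 + 144·3 + 199·3 + 223·0 = 1081
B has the highest Borda score (2036).

B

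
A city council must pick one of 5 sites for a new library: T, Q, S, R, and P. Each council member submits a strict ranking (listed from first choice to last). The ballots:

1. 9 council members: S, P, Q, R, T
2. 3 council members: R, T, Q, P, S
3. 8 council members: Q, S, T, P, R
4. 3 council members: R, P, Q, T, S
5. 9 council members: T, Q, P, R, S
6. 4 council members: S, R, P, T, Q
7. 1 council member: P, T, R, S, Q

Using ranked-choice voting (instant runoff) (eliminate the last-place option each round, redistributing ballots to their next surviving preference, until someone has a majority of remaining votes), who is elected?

Round 1: T 9, Q 8, S 13, R 6, P 1. Eliminate P.
Round 2: T 10, Q 8, S 13, R 6. Eliminate R.
Round 3: T 13, Q 11, S 13. Eliminate Q.
Round 4: T 16, S 21. S has a majority.

S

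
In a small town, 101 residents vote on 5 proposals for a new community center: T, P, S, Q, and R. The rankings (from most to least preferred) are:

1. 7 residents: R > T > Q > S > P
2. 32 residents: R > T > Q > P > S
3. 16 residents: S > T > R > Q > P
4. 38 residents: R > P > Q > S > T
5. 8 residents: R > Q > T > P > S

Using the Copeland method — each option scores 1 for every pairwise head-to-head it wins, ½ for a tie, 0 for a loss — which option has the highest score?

T: beats P and Q; loses to S and R → score 2.
P: beats S; loses to T, Q, and R → score 1.
S: beats T; loses to P, Q, and R → score 1.
Q: beats P and S; loses to T and R → score 2.
R: beats T, P, S, and Q → score 4.
R has the best pairwise record.

R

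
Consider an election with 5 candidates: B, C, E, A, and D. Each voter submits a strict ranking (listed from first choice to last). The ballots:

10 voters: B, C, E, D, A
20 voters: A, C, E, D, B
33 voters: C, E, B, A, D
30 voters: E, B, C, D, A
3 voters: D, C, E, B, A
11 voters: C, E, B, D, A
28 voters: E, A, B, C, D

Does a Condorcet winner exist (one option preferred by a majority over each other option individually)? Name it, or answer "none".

Checking pairwise contests:
E beats B 125–10.
B beats C 68–67.
C beats E 77–58.
B beats A 87–48.
B beats D 112–23.
Every option loses at least one head-to-head, so there is no Condorcet winner.

none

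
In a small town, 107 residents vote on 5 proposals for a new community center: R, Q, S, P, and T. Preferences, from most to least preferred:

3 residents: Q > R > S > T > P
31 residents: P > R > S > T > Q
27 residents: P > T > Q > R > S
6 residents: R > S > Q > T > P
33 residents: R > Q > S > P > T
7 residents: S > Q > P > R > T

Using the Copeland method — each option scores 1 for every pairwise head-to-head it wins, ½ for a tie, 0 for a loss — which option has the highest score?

P

R: beats Q, S, and T; loses to P → score 3.
Q: beats S; loses to R, P, and T → score 1.
S: beats T; loses to R, Q, and P → score 1.
P: beats R, Q, S, and T → score 4.
T: beats Q; loses to R, S, and P → score 1.
P has the best pairwise record.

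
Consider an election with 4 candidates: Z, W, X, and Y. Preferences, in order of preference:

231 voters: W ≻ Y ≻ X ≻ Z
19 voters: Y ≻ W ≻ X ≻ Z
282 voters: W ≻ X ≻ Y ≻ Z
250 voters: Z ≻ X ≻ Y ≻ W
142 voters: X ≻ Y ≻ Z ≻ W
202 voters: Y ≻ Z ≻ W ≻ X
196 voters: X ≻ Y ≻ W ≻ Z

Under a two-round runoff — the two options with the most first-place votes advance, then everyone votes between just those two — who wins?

Round 1 first-place votes: Z 250, W 513, X 338, Y 221.
W and X advance.
Runoff: W is preferred to X by 734 voters; X by 588.
W wins the runoff.

W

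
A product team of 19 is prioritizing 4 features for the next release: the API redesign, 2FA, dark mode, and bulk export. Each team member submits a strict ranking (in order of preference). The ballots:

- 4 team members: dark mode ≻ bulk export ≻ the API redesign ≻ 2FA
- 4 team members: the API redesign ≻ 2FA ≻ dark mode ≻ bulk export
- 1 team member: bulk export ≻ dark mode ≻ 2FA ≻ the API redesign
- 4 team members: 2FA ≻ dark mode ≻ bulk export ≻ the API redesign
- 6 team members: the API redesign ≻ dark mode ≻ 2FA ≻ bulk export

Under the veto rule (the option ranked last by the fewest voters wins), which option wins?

dark mode

Last-place votes: the API redesign 5, 2FA 4, dark mode 0, bulk export 10.
dark mode is ranked last by the fewest voters, so dark mode wins.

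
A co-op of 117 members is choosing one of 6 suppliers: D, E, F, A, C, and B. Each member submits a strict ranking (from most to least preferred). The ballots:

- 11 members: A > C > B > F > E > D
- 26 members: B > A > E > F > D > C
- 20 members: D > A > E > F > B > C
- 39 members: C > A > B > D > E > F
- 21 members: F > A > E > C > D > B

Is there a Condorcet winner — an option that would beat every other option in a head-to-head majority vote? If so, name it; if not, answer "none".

A

A vs D: 97–20 for A.
A vs E: 117–0 for A.
A vs F: 96–21 for A.
A vs C: 78–39 for A.
A vs B: 91–26 for A.
A beats every other option head-to-head.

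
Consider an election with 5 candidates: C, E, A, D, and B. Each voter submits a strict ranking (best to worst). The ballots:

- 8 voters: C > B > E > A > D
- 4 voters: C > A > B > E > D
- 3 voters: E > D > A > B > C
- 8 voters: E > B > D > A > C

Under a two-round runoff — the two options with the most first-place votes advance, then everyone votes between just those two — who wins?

Round 1 first-place votes: C 12, E 11, A 0, D 0, B 0.
C and E advance.
Runoff: C is preferred to E by 12 voters; E by 11.
C wins the runoff.

C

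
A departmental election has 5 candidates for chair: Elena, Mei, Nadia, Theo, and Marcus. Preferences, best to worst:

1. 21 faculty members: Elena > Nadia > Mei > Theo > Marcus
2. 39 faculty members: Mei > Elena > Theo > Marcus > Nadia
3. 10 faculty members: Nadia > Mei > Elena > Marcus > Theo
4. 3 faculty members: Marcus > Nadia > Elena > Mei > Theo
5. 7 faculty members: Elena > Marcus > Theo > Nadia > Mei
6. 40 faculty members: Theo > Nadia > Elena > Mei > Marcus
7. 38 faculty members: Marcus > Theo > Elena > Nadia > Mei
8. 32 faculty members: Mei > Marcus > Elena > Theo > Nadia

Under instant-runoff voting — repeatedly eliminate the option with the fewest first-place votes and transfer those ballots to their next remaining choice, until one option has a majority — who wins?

Round 1: Elena 28, Mei 71, Nadia 10, Theo 40, Marcus 41. Eliminate Nadia.
Round 2: Elena 28, Mei 81, Theo 40, Marcus 41. Eliminate Elena.
Round 3: Mei 102, Theo 40, Marcus 48. Mei has a majority.

Mei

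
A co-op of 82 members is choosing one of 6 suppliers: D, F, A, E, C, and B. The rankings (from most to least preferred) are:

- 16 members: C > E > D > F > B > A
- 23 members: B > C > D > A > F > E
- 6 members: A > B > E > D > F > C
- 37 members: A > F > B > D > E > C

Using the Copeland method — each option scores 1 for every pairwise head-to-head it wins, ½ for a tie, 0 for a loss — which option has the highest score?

D: beats F, E, and C; loses to A and B → score 3.
F: beats E, C, and B; loses to D and A → score 3.
A: beats D, F, E, C, and B → score 5.
E: beats C; loses to D, F, A, and B → score 1.
C: loses to D, F, A, E, and B → score 0.
B: beats D, E, and C; loses to F and A → score 3.
A has the best pairwise record.

A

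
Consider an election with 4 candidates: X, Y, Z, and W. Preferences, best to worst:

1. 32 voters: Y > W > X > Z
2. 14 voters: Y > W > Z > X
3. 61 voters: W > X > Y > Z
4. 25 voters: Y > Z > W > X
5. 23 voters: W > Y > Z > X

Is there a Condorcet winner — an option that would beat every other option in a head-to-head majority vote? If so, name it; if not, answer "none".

W vs X: 155–0 for W.
W vs Y: 84–71 for W.
W vs Z: 130–25 for W.
W beats every other option head-to-head.

W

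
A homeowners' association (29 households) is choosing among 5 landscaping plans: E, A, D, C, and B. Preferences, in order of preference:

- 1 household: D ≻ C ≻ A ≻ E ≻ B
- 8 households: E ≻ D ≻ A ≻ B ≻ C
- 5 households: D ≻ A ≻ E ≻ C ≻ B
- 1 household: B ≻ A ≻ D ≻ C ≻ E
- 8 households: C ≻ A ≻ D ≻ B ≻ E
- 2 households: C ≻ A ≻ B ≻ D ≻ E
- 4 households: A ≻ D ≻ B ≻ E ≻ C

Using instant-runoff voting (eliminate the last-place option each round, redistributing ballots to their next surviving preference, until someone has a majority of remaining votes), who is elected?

Round 1: E 8, A 4, D 6, C 10, B 1. Eliminate B.
Round 2: E 8, A 5, D 6, C 10. Eliminate A.
Round 3: E 8, D 11, C 10. Eliminate E.
Round 4: D 19, C 10. D has a majority.

D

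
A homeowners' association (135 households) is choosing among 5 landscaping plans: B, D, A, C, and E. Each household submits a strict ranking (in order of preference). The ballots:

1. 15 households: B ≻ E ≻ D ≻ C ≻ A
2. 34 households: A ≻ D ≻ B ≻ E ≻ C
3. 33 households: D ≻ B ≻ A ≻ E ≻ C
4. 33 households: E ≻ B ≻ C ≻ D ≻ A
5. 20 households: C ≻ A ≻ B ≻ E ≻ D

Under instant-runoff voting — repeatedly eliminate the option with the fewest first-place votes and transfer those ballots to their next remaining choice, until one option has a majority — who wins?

A

Round 1: B 15, D 33, A 34, C 20, E 33. Eliminate B.
Round 2: D 33, A 34, C 20, E 48. Eliminate C.
Round 3: D 33, A 54, E 48. Eliminate D.
Round 4: A 87, E 48. A has a majority.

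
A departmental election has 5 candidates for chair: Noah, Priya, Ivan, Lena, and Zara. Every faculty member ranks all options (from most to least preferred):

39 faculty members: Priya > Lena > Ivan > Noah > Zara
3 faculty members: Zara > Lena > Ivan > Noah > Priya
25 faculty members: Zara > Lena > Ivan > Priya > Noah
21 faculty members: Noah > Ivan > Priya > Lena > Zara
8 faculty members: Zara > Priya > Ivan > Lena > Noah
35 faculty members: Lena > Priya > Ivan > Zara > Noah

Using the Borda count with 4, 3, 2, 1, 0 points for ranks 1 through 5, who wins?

Lena

Noah: 39·1 + 3·1 + 25·0 + 21·4 + 8·0 + 35·0 = 126
Priya: 39·4 + 3·0 + 25·1 + 21·2 + 8·3 + 35·3 = 352
Ivan: 39·2 + 3·2 + 25·2 + 21·3 + 8·2 + 35·2 = 283
Lena: 39·3 + 3·3 + 25·3 + 21·1 + 8·1 + 35·4 = 370
Zara: 39·0 + 3·4 + 25·4 + 21·0 + 8·4 + 35·1 = 179
Lena has the highest Borda score (370).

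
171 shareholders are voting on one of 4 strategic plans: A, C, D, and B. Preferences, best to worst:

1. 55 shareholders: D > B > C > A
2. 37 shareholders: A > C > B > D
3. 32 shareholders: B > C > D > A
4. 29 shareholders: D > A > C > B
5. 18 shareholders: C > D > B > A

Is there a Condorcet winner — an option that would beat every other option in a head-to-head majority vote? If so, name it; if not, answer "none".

none

Checking pairwise contests:
C beats A 105–66.
B beats C 87–84.
C beats D 87–84.
D beats B 102–69.
Every option loses at least one head-to-head, so there is no Condorcet winner.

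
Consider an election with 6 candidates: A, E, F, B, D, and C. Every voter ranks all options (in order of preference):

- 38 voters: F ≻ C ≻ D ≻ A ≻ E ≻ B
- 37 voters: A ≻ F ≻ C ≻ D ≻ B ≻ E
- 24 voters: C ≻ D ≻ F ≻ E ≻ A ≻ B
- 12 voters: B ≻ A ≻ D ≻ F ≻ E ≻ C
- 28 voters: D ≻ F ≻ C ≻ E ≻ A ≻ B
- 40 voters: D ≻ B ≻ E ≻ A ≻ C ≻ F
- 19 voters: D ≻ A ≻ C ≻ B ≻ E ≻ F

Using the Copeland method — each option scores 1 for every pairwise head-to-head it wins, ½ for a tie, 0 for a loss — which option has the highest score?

D

A: beats E, F, B, and C; loses to D → score 4.
E: loses to A, F, B, D, and C → score 0.
F: beats E, B, and C; loses to A and D → score 3.
B: beats E; loses to A, F, D, and C → score 1.
D: beats A, E, F, and B; ties C → score 4.5.
C: beats E and B; ties D; loses to A and F → score 2.5.
D has the best pairwise record.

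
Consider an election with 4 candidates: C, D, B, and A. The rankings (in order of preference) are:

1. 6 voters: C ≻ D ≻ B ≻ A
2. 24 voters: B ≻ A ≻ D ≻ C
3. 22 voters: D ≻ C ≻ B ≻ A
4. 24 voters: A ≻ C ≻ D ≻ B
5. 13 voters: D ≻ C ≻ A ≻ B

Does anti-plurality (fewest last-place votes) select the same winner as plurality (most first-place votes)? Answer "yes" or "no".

Anti-plurality — last-place votes: C 24, D 0, B 37, A 28. Winner: D.
Plurality — first-place votes: C 6, D 35, B 24, A 24. Winner: D.
The two methods agree.

yes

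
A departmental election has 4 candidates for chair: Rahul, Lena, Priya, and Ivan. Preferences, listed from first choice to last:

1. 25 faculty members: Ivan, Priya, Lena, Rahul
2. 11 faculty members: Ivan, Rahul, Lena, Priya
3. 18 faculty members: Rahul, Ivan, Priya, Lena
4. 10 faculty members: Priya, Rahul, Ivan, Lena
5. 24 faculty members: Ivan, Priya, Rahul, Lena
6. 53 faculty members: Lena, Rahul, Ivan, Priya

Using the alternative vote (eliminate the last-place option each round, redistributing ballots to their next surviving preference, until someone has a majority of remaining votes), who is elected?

Ivan

Round 1: Rahul 18, Lena 53, Priya 10, Ivan 60. Eliminate Priya.
Round 2: Rahul 28, Lena 53, Ivan 60. Eliminate Rahul.
Round 3: Lena 53, Ivan 88. Ivan has a majority.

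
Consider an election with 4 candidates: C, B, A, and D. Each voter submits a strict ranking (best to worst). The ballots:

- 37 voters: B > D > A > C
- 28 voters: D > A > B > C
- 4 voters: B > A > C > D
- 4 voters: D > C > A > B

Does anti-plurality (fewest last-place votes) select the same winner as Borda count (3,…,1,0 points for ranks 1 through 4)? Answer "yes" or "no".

no

Anti-plurality — last-place votes: C 65, B 4, A 0, D 4. Winner: A.
Borda — scores: C 12, B 151, A 105, D 170. Winner: D.
The two methods disagree.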